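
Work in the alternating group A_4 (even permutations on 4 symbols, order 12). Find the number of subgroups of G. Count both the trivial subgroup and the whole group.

10

|G| = 12, so by Lagrange every subgroup order divides 12. Divisors: 1, 2, 3, 4, 6, 12.
Subgroups by order — order 1: 1; order 2: 3; order 3: 4; order 4: 1; order 6: 0; order 12: 1.
Total: 1 + 3 + 4 + 1 + 0 + 1 = 10.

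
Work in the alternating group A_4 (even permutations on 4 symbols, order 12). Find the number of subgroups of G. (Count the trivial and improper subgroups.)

10

|G| = 12, so by Lagrange every subgroup order divides 12. Divisors: 1, 2, 3, 4, 6, 12.
Subgroups by order — order 1: 1; order 2: 3; order 3: 4; order 4: 1; order 6: 0; order 12: 1.
Total: 1 + 3 + 4 + 1 + 0 + 1 = 10.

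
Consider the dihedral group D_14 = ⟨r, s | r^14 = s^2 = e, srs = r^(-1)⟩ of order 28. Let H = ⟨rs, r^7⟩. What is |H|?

4

|⟨rs⟩| = 2 and |⟨r^7⟩| = 2, so |H| is a multiple of lcm(2, 2) = 2 and divides |G| = 28.
Closing under the operation: H = {e, r^7, rs, r^8s}, so |H| = 4.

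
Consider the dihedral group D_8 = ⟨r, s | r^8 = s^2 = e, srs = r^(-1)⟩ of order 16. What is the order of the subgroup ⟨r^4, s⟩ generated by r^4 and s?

|⟨r^4⟩| = 2 and |⟨s⟩| = 2, so |H| is a multiple of lcm(2, 2) = 2 and divides |G| = 16.
Closing under the operation: H = {e, r^4, s, r^4s}, so |H| = 4.

4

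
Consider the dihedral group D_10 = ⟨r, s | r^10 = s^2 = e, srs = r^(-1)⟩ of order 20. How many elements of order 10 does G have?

4

The elements of order 10 are: r, r^3, r^7, r^9.
That's 4.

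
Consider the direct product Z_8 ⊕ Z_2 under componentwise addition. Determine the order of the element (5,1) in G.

8

The order of (5,1) in Z_8 × Z_2 is lcm(ord(5) in Z_8, ord(1) in Z_2).
ord(5) = 8 and ord(1) = 2, so |⟨(5,1)⟩| = lcm(8, 2) = 8.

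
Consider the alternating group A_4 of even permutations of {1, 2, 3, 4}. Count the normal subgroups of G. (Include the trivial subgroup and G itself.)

3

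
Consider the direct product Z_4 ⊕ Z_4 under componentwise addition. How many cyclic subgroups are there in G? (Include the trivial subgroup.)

10

Group the elements of G by the cyclic subgroup they generate; each cyclic subgroup of order d accounts for φ(d) elements.
Cyclic subgroups by order — order 1: 1; order 2: 3; order 4: 6.
Total: 10.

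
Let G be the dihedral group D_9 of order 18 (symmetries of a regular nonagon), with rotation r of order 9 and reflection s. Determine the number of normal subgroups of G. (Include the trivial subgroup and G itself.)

G has 16 subgroups. Checking conjugation-invariance by order — order 1: 1/1 normal; order 2: 0/9 normal; order 3: 1/1 normal; order 6: 0/3 normal; order 9: 1/1 normal; order 18: 1/1 normal.
Total normal subgroups: 4.

4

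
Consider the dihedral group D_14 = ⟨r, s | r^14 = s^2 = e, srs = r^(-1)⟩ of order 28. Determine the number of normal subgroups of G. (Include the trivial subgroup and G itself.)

G has 28 subgroups. Checking conjugation-invariance by order — order 1: 1/1 normal; order 2: 1/15 normal; order 4: 0/7 normal; order 7: 1/1 normal; order 14: 3/3 normal; order 28: 1/1 normal.
Total normal subgroups: 7.

7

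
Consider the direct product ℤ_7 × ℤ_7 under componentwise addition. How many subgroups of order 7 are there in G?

8

|G| = 49 and 7 | 49, so subgroups of order 7 are possible by Lagrange.
The subgroups of order 7 are: {(0,0), (0,1), (0,2), (0,3), (0,4), (0,5), (0,6)}; {(0,0), (1,0), (2,0), (3,0), (4,0), (5,0), (6,0)}; {(0,0), (1,1), (2,2), (3,3), (4,4), (5,5), (6,6)}; {(0,0), (1,2), (2,4), (3,6), (4,1), (5,3), (6,5)}; … (8 in all).
So G has 8 subgroups of order 7.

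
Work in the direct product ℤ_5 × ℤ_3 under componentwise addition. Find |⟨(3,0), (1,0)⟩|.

|⟨(3,0)⟩| = 5 and |⟨(1,0)⟩| = 5, so |H| is a multiple of lcm(5, 5) = 5 and divides |G| = 15.
Closing under the operation: H = {(0,0), (1,0), (2,0), (3,0), (4,0)}, so |H| = 5.

5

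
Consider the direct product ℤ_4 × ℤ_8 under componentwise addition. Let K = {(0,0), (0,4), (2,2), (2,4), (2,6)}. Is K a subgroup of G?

|K| = 5 does not divide |G| = 32, so by Lagrange K is not a subgroup.

No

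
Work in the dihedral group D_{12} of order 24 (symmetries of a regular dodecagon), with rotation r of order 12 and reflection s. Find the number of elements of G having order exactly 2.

Enumerating element orders in G gives 13 elements of order 2.

13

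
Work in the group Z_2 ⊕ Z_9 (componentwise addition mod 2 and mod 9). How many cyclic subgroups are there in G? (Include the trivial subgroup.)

6

Each element a generates a cyclic subgroup ⟨a⟩; distinct elements may generate the same one (a cyclic group of order d has φ(d) generators).
Cyclic subgroups by order — order 1: 1; order 2: 1; order 3: 1; order 6: 1; order 9: 1; order 18: 1.
Total: 6.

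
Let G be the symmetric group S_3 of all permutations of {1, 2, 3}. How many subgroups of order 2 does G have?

3

|G| = 6 and 2 | 6, so subgroups of order 2 are possible by Lagrange.
The subgroups of order 2 are: {e, (1 2)}; {e, (1 3)}; {e, (2 3)}.
So G has 3 subgroups of order 2.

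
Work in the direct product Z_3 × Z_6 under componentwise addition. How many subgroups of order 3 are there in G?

|G| = 18 and 3 | 18, so subgroups of order 3 are possible by Lagrange.
The subgroups of order 3 are: {(0,0), (0,2), (0,4)}; {(0,0), (1,0), (2,0)}; {(0,0), (1,2), (2,4)}; {(0,0), (1,4), (2,2)}.
So G has 4 subgroups of order 3.

4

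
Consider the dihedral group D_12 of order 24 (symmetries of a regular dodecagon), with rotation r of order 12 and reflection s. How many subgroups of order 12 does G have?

3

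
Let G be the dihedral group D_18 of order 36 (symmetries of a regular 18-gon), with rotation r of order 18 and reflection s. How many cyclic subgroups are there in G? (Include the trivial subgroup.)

24

A cyclic subgroup of order d is generated by each of its φ(d) elements of order d, so the cyclic subgroups of order d number (#elements of order d)/φ(d).
Cyclic subgroups by order — order 1: 1; order 2: 19; order 3: 1; order 6: 1; order 9: 1; order 18: 1.
Total: 24.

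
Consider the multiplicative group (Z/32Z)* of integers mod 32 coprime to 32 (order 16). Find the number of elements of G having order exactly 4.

4

The elements of order 4 are: 7, 9, 23, 25.
That's 4.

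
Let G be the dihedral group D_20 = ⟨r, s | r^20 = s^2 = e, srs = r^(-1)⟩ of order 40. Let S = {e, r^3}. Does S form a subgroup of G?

r^3 ∈ S but its inverse r^17 ∉ S, so S is not a subgroup.

No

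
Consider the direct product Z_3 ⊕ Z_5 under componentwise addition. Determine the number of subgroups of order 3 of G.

|G| = 15 and 3 | 15, so subgroups of order 3 are possible by Lagrange.
The subgroups of order 3 are: {(0,0), (1,0), (2,0)}.
So G has 1 subgroup of order 3.

1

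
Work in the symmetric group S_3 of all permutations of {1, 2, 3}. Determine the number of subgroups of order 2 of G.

|G| = 6 and 2 | 6, so subgroups of order 2 are possible by Lagrange.
The subgroups of order 2 are: {e, (1 2)}; {e, (1 3)}; {e, (2 3)}.
So G has 3 subgroups of order 2.

3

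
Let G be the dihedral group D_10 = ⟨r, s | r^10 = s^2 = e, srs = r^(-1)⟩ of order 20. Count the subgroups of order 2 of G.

|G| = 20 and 2 | 20, so subgroups of order 2 are possible by Lagrange.
The subgroups of order 2 are: {e, r^2s}; {e, r^3s}; {e, r^4s}; {e, r^5}; … (11 in all).
So G has 11 subgroups of order 2.

11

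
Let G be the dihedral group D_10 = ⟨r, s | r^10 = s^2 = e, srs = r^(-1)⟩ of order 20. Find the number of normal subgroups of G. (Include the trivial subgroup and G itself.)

G has 22 subgroups. Checking conjugation-invariance by order — order 1: 1/1 normal; order 2: 1/11 normal; order 4: 0/5 normal; order 5: 1/1 normal; order 10: 3/3 normal; order 20: 1/1 normal.
Total normal subgroups: 7.

7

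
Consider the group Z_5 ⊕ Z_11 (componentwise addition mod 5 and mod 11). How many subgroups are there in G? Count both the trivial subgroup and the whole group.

4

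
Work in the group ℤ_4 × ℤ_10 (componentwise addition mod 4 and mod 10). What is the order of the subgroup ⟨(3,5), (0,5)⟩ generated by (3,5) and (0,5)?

8

|⟨(3,5)⟩| = 4 and |⟨(0,5)⟩| = 2, so |H| is a multiple of lcm(4, 2) = 4 and divides |G| = 40.
Closing under the operation: H = {(0,0), (0,5), (1,0), (1,5), (2,0), (2,5), (3,0), (3,5)}, so |H| = 8.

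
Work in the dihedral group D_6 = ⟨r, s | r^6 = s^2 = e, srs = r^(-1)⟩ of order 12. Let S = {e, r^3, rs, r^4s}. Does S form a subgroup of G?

|S| = 4 divides |G| = 12, consistent with Lagrange.
S contains the identity, every element's inverse is in S, and S is closed under ·: it is a subgroup.

Yes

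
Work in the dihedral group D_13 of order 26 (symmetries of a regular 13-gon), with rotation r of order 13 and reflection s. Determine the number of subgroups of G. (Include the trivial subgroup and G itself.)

16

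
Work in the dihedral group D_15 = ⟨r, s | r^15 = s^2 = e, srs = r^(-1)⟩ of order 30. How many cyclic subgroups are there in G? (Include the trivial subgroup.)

Group the elements of G by the cyclic subgroup they generate; each cyclic subgroup of order d accounts for φ(d) elements.
Cyclic subgroups by order — order 1: 1; order 2: 15; order 3: 1; order 5: 1; order 15: 1.
Total: 19.

19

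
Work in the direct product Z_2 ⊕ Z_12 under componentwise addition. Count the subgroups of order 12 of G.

3

|G| = 24 and 12 | 24, so subgroups of order 12 are possible by Lagrange.
The subgroups of order 12 are: {(0,0), (0,1), (0,2), (0,3), (0,4), (0,5), (0,6), (0,7), (0,8), (0,9), (0,10), (0,11)}; {(0,0), (0,2), (0,4), (0,6), (0,8), (0,10), (1,0), (1,2), (1,4), (1,6), (1,8), (1,10)}; {(0,0), (0,2), (0,4), (0,6), (0,8), (0,10), (1,1), (1,3), (1,5), (1,7), (1,9), (1,11)}.
So G has 3 subgroups of order 12.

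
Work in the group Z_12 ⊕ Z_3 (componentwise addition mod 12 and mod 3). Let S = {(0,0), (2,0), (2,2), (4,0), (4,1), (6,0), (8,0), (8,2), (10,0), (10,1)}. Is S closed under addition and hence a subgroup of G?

|S| = 10 does not divide |G| = 36, so by Lagrange S is not a subgroup.

No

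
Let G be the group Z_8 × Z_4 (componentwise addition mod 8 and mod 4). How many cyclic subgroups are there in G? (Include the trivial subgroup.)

14

Each element a generates a cyclic subgroup ⟨a⟩; distinct elements may generate the same one (a cyclic group of order d has φ(d) generators).
Cyclic subgroups by order — order 1: 1; order 2: 3; order 4: 6; order 8: 4.
Total: 14.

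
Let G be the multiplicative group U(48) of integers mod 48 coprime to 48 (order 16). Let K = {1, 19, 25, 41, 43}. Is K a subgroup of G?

No

|K| = 5 does not divide |G| = 16, so by Lagrange K is not a subgroup.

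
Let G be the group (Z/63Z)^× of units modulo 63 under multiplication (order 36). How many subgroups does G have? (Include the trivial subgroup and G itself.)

|G| = 36, so by Lagrange every subgroup order divides 36. Divisors: 1, 2, 3, 4, 6, 9, 12, 18, 36.
Subgroups by order — order 1: 1; order 2: 3; order 3: 4; order 4: 1; order 6: 12; order 9: 1; order 12: 4; order 18: 3; order 36: 1.
Total: 1 + 3 + 4 + 1 + 12 + 1 + 4 + 3 + 1 = 30.

30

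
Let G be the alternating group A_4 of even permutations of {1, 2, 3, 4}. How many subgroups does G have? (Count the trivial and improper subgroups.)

10

|G| = 12, so by Lagrange every subgroup order divides 12. Divisors: 1, 2, 3, 4, 6, 12.
Subgroups by order — order 1: 1; order 2: 3; order 3: 4; order 4: 1; order 6: 0; order 12: 1.
Total: 1 + 3 + 4 + 1 + 0 + 1 = 10.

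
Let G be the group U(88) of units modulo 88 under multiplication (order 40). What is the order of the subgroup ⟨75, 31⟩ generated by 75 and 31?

20

|⟨75⟩| = 10 and |⟨31⟩| = 10, so |H| is a multiple of lcm(10, 10) = 10 and divides |G| = 40.
Closing under the operation: H = {1, 3, 5, 9, 15, 23, 25, 27, 31, 37, 45, 47, 49, 53, 59, 67, 69, 71, 75, 81}, so |H| = 20.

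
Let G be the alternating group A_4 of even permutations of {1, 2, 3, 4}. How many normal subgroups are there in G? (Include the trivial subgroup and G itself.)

G has 10 subgroups. Checking conjugation-invariance by order — order 1: 1/1 normal; order 2: 0/3 normal; order 3: 0/4 normal; order 4: 1/1 normal; order 12: 1/1 normal.
Total normal subgroups: 3.

3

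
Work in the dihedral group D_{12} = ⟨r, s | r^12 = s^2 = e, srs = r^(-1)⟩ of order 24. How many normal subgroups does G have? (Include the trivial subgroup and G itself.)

G has 34 subgroups. Checking conjugation-invariance by order — order 1: 1/1 normal; order 2: 1/13 normal; order 3: 1/1 normal; order 4: 1/7 normal; order 6: 1/5 normal; order 8: 0/3 normal; order 12: 3/3 normal; order 24: 1/1 normal.
Total normal subgroups: 9.

9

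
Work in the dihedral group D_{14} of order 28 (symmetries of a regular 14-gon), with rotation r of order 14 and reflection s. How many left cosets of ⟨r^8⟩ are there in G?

|⟨r^8⟩| = 7 and |G| = 28.
By Lagrange, [G : H] = |G|/|H| = 28/7 = 4.

4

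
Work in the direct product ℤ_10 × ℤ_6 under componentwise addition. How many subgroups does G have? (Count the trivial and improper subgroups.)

|G| = 60, so by Lagrange every subgroup order divides 60. Divisors: 1, 2, 3, 4, 5, 6, 10, 12, 15, 20, 30, 60.
Subgroups by order — order 1: 1; order 2: 3; order 3: 1; order 4: 1; order 5: 1; order 6: 3; order 10: 3; order 12: 1; order 15: 1; order 20: 1; order 30: 3; order 60: 1.
Total: 1 + 3 + 1 + 1 + 1 + 3 + 3 + 1 + 1 + 1 + 3 + 1 = 20.

20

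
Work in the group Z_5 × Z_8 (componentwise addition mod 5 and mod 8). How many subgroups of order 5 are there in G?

1

|G| = 40 and 5 | 40, so subgroups of order 5 are possible by Lagrange.
The subgroups of order 5 are: {(0,0), (1,0), (2,0), (3,0), (4,0)}.
So G has 1 subgroup of order 5.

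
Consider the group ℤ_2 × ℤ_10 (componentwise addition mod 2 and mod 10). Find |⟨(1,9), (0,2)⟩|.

10

|⟨(1,9)⟩| = 10 and |⟨(0,2)⟩| = 5, so |H| is a multiple of lcm(10, 5) = 10 and divides |G| = 20.
Closing under the operation: H = {(0,0), (0,2), (0,4), (0,6), (0,8), (1,1), (1,3), (1,5), (1,7), (1,9)}, so |H| = 10.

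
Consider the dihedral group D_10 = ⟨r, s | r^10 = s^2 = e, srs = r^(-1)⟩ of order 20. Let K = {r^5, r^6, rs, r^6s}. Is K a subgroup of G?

No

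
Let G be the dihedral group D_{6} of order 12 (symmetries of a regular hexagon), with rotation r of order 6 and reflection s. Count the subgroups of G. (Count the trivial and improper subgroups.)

|G| = 12, so by Lagrange every subgroup order divides 12. Divisors: 1, 2, 3, 4, 6, 12.
Subgroups by order — order 1: 1; order 2: 7; order 3: 1; order 4: 3; order 6: 3; order 12: 1.
Total: 1 + 7 + 1 + 3 + 3 + 1 = 16.

16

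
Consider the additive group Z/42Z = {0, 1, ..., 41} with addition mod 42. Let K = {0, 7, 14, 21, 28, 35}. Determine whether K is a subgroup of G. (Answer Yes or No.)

|K| = 6 divides |G| = 42, consistent with Lagrange.
K contains the identity, every element's inverse is in K, and K is closed under +: it is a subgroup.
In fact K = ⟨35⟩.

Yes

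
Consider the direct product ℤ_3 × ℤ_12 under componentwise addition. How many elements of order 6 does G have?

8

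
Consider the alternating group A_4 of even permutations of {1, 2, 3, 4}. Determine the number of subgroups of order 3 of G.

4

|G| = 12 and 3 | 12, so subgroups of order 3 are possible by Lagrange.
The subgroups of order 3 are: {e, (1 2 3), (1 3 2)}; {e, (1 2 4), (1 4 2)}; {e, (1 3 4), (1 4 3)}; {e, (2 3 4), (2 4 3)}.
So G has 4 subgroups of order 3.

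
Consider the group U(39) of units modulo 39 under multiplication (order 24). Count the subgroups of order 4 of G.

3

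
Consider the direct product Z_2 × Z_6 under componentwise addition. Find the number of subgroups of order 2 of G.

3

|G| = 12 and 2 | 12, so subgroups of order 2 are possible by Lagrange.
The subgroups of order 2 are: {(0,0), (0,3)}; {(0,0), (1,0)}; {(0,0), (1,3)}.
So G has 3 subgroups of order 2.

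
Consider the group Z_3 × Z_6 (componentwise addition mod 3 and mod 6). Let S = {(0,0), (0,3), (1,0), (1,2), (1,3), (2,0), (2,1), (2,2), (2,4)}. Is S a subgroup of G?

No

(2,1) ∈ S but its inverse (1,5) ∉ S, so S is not a subgroup.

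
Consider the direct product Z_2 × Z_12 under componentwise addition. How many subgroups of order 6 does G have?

|G| = 24 and 6 | 24, so subgroups of order 6 are possible by Lagrange.
The subgroups of order 6 are: {(0,0), (0,2), (0,4), (0,6), (0,8), (0,10)}; {(0,0), (0,4), (0,8), (1,0), (1,4), (1,8)}; {(0,0), (0,4), (0,8), (1,2), (1,6), (1,10)}.
So G has 3 subgroups of order 6.

3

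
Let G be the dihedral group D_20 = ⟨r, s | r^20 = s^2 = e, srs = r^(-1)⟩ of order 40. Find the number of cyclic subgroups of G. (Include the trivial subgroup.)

A cyclic subgroup of order d is generated by each of its φ(d) elements of order d, so the cyclic subgroups of order d number (#elements of order d)/φ(d).
Cyclic subgroups by order — order 1: 1; order 2: 21; order 4: 1; order 5: 1; order 10: 1; order 20: 1.
Total: 26.

26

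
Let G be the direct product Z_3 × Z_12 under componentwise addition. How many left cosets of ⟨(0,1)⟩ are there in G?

|⟨(0,1)⟩| = 12 and |G| = 36.
By Lagrange, [G : H] = |G|/|H| = 36/12 = 3.

3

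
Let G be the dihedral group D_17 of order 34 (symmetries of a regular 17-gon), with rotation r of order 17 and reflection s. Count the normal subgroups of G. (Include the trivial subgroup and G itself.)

G has 20 subgroups. Checking conjugation-invariance by order — order 1: 1/1 normal; order 2: 0/17 normal; order 17: 1/1 normal; order 34: 1/1 normal.
Total normal subgroups: 3.

3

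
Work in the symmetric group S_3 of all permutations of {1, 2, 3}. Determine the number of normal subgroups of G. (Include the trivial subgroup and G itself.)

G has 6 subgroups. Checking conjugation-invariance by order — order 1: 1/1 normal; order 2: 0/3 normal; order 3: 1/1 normal; order 6: 1/1 normal.
Total normal subgroups: 3.

3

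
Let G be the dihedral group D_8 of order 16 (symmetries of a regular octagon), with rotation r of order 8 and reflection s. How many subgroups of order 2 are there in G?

9

|G| = 16 and 2 | 16, so subgroups of order 2 are possible by Lagrange.
The subgroups of order 2 are: {e, r^2s}; {e, r^3s}; {e, r^4}; {e, r^4s}; … (9 in all).
So G has 9 subgroups of order 2.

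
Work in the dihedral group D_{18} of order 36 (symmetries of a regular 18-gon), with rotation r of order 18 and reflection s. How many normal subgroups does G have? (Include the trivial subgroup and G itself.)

9

G has 45 subgroups. Checking conjugation-invariance by order — order 1: 1/1 normal; order 2: 1/19 normal; order 3: 1/1 normal; order 4: 0/9 normal; order 6: 1/7 normal; order 9: 1/1 normal; order 12: 0/3 normal; order 18: 3/3 normal; order 36: 1/1 normal.
Total normal subgroups: 9.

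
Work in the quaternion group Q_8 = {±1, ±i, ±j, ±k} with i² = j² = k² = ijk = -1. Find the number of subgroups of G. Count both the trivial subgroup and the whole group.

|G| = 8, so by Lagrange every subgroup order divides 8. Divisors: 1, 2, 4, 8.
Subgroups by order — order 1: 1; order 2: 1; order 4: 3; order 8: 1.
Total: 1 + 1 + 3 + 1 = 6.

6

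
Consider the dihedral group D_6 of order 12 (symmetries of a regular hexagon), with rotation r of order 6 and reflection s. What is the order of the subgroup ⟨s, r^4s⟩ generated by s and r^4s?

|⟨s⟩| = 2 and |⟨r^4s⟩| = 2, so |H| is a multiple of lcm(2, 2) = 2 and divides |G| = 12.
Closing under the operation: H = {e, r^2, r^4, s, r^2s, r^4s}, so |H| = 6.

6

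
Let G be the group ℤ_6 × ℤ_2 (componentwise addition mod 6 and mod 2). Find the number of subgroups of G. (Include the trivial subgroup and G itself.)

10

|G| = 12, so by Lagrange every subgroup order divides 12. Divisors: 1, 2, 3, 4, 6, 12.
Subgroups by order — order 1: 1; order 2: 3; order 3: 1; order 4: 1; order 6: 3; order 12: 1.
Total: 1 + 3 + 1 + 1 + 3 + 1 = 10.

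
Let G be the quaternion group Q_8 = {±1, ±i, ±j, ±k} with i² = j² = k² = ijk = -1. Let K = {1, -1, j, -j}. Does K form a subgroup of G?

Yes

|K| = 4 divides |G| = 8, consistent with Lagrange.
K contains the identity, every element's inverse is in K, and K is closed under ·: it is a subgroup.
In fact K = ⟨j⟩.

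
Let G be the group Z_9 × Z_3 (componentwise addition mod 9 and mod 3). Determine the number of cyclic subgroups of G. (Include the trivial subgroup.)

8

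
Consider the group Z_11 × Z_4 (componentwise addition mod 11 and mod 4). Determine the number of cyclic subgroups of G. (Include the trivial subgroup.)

6

Each element a generates a cyclic subgroup ⟨a⟩; distinct elements may generate the same one (a cyclic group of order d has φ(d) generators).
Cyclic subgroups by order — order 1: 1; order 2: 1; order 4: 1; order 11: 1; order 22: 1; order 44: 1.
Total: 6.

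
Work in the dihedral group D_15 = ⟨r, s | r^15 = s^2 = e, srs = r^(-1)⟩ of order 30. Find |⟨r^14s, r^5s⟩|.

10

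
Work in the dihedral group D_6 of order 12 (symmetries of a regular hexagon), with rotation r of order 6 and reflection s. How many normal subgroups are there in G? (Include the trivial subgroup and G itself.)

7

G has 16 subgroups. Checking conjugation-invariance by order — order 1: 1/1 normal; order 2: 1/7 normal; order 3: 1/1 normal; order 4: 0/3 normal; order 6: 3/3 normal; order 12: 1/1 normal.
Total normal subgroups: 7.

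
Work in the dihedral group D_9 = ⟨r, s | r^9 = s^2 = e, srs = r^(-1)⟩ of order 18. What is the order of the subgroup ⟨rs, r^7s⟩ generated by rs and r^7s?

|⟨rs⟩| = 2 and |⟨r^7s⟩| = 2, so |H| is a multiple of lcm(2, 2) = 2 and divides |G| = 18.
Closing under the operation: H = {e, r^3, r^6, rs, r^4s, r^7s}, so |H| = 6.

6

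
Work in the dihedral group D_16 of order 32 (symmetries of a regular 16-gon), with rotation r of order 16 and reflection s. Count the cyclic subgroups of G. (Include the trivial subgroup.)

21

Group the elements of G by the cyclic subgroup they generate; each cyclic subgroup of order d accounts for φ(d) elements.
Cyclic subgroups by order — order 1: 1; order 2: 17; order 4: 1; order 8: 1; order 16: 1.
Total: 21.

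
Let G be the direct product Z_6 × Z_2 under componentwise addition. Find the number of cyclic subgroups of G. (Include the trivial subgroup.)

8

Each element a generates a cyclic subgroup ⟨a⟩; distinct elements may generate the same one (a cyclic group of order d has φ(d) generators).
Cyclic subgroups by order — order 1: 1; order 2: 3; order 3: 1; order 6: 3.
Total: 8.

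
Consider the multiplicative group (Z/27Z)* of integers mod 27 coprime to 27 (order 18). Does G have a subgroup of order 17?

No

17 does not divide |G| = 18, so by Lagrange no subgroup of order 17 exists.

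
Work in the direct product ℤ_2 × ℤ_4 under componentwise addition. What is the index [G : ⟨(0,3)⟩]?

2

|⟨(0,3)⟩| = 4 and |G| = 8.
By Lagrange, [G : H] = |G|/|H| = 8/4 = 2.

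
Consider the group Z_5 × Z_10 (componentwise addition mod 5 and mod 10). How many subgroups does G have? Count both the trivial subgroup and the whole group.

|G| = 50, so by Lagrange every subgroup order divides 50. Divisors: 1, 2, 5, 10, 25, 50.
Subgroups by order — order 1: 1; order 2: 1; order 5: 6; order 10: 6; order 25: 1; order 50: 1.
Total: 1 + 1 + 6 + 6 + 1 + 1 = 16.

16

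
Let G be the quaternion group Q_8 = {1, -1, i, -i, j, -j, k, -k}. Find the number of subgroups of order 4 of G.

|G| = 8 and 4 | 8, so subgroups of order 4 are possible by Lagrange.
The subgroups of order 4 are: {1, -1, i, -i}; {1, -1, j, -j}; {1, -1, k, -k}.
So G has 3 subgroups of order 4.

3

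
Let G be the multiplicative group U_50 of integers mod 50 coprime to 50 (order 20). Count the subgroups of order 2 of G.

1

|G| = 20 and 2 | 20, so subgroups of order 2 are possible by Lagrange.
The subgroups of order 2 are: {1, 49}.
So G has 1 subgroup of order 2.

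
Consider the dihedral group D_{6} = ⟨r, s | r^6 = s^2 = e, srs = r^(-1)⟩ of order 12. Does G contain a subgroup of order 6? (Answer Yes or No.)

6 | 12. A subgroup of order 6 is {e, r, r^2, r^3, r^4, r^5}.

Yes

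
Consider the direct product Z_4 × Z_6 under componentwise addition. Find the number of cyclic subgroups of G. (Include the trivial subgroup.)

Each element a generates a cyclic subgroup ⟨a⟩; distinct elements may generate the same one (a cyclic group of order d has φ(d) generators).
Cyclic subgroups by order — order 1: 1; order 2: 3; order 3: 1; order 4: 2; order 6: 3; order 12: 2.
Total: 12.

12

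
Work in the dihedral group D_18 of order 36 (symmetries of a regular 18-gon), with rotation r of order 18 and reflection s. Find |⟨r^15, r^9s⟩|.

|⟨r^15⟩| = 6 and |⟨r^9s⟩| = 2, so |H| is a multiple of lcm(6, 2) = 6 and divides |G| = 36.
Closing under the operation: H = {e, r^3, r^6, r^9, r^12, r^15, s, r^3s, r^6s, r^9s, r^12s, r^15s}, so |H| = 12.

12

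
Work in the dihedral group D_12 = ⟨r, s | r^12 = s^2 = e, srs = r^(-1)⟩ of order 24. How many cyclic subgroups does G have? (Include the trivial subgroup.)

18

Group the elements of G by the cyclic subgroup they generate; each cyclic subgroup of order d accounts for φ(d) elements.
Cyclic subgroups by order — order 1: 1; order 2: 13; order 3: 1; order 4: 1; order 6: 1; order 12: 1.
Total: 18.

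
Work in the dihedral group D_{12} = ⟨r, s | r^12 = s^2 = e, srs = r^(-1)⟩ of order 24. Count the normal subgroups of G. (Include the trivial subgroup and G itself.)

G has 34 subgroups. Checking conjugation-invariance by order — order 1: 1/1 normal; order 2: 1/13 normal; order 3: 1/1 normal; order 4: 1/7 normal; order 6: 1/5 normal; order 8: 0/3 normal; order 12: 3/3 normal; order 24: 1/1 normal.
Total normal subgroups: 9.

9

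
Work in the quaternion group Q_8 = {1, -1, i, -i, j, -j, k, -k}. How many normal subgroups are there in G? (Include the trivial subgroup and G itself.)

6

G has 6 subgroups. Checking conjugation-invariance by order — order 1: 1/1 normal; order 2: 1/1 normal; order 4: 3/3 normal; order 8: 1/1 normal.
Total normal subgroups: 6.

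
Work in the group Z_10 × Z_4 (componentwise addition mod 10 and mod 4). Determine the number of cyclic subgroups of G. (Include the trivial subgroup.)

Each element a generates a cyclic subgroup ⟨a⟩; distinct elements may generate the same one (a cyclic group of order d has φ(d) generators).
Cyclic subgroups by order — order 1: 1; order 2: 3; order 4: 2; order 5: 1; order 10: 3; order 20: 2.
Total: 12.

12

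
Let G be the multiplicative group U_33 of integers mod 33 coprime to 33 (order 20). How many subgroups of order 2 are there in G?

3

|G| = 20 and 2 | 20, so subgroups of order 2 are possible by Lagrange.
The subgroups of order 2 are: {1, 10}; {1, 23}; {1, 32}.
So G has 3 subgroups of order 2.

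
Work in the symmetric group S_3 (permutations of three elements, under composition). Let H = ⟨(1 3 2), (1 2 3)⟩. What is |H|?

3

|⟨(1 3 2)⟩| = 3 and |⟨(1 2 3)⟩| = 3, so |H| is a multiple of lcm(3, 3) = 3 and divides |G| = 6.
Closing under the operation: H = {e, (1 2 3), (1 3 2)}, so |H| = 3.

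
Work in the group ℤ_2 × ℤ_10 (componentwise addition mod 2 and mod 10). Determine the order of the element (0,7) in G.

The order of (0,7) in Z_2 × Z_10 is lcm(ord(0) in Z_2, ord(7) in Z_10).
ord(0) = 1 and ord(7) = 10, so |⟨(0,7)⟩| = lcm(1, 10) = 10.

10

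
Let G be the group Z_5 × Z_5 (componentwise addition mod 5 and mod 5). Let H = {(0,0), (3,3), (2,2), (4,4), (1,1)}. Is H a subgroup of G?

Yes

|H| = 5 divides |G| = 25, consistent with Lagrange.
H contains the identity, every element's inverse is in H, and H is closed under +: it is a subgroup.
In fact H = ⟨(4,4)⟩.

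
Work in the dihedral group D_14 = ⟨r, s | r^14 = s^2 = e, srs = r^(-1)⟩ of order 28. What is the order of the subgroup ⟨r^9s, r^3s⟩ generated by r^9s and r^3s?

14

|⟨r^9s⟩| = 2 and |⟨r^3s⟩| = 2, so |H| is a multiple of lcm(2, 2) = 2 and divides |G| = 28.
Closing under the operation: H = {e, r^2, r^4, r^6, r^8, r^10, r^12, rs, r^3s, r^5s, r^7s, r^9s, r^11s, r^13s}, so |H| = 14.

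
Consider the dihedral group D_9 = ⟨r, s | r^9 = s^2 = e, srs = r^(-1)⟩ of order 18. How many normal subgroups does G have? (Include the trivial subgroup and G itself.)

G has 16 subgroups. Checking conjugation-invariance by order — order 1: 1/1 normal; order 2: 0/9 normal; order 3: 1/1 normal; order 6: 0/3 normal; order 9: 1/1 normal; order 18: 1/1 normal.
Total normal subgroups: 4.

4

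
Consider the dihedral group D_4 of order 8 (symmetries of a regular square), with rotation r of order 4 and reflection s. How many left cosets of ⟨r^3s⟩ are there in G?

4

|⟨r^3s⟩| = 2 and |G| = 8.
By Lagrange, [G : H] = |G|/|H| = 8/2 = 4.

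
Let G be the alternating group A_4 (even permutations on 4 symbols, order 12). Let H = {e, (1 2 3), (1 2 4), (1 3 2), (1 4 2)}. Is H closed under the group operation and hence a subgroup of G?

No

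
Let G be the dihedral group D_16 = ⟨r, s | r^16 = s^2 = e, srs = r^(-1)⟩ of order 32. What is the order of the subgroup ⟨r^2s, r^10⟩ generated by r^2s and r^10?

16

|⟨r^2s⟩| = 2 and |⟨r^10⟩| = 8, so |H| is a multiple of lcm(2, 8) = 8 and divides |G| = 32.
Closing under the operation: H = {e, r^2, r^4, r^6, r^8, r^10, r^12, r^14, s, r^2s, r^4s, r^6s, r^8s, r^10s, r^12s, r^14s}, so |H| = 16.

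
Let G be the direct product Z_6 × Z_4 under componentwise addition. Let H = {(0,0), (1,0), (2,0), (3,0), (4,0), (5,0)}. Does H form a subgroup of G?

Yes

|H| = 6 divides |G| = 24, consistent with Lagrange.
H contains the identity, every element's inverse is in H, and H is closed under +: it is a subgroup.
In fact H = ⟨(5,0)⟩.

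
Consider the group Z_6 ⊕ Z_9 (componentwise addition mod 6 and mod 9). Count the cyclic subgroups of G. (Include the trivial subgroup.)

16

Each element a generates a cyclic subgroup ⟨a⟩; distinct elements may generate the same one (a cyclic group of order d has φ(d) generators).
Cyclic subgroups by order — order 1: 1; order 2: 1; order 3: 4; order 6: 4; order 9: 3; order 18: 3.
Total: 16.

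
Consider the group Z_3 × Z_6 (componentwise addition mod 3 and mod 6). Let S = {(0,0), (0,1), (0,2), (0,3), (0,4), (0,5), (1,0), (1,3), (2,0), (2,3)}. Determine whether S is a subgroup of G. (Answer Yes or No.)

No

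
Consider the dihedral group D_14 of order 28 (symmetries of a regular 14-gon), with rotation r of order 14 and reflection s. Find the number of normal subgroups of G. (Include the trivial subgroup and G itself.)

7

G has 28 subgroups. Checking conjugation-invariance by order — order 1: 1/1 normal; order 2: 1/15 normal; order 4: 0/7 normal; order 7: 1/1 normal; order 14: 3/3 normal; order 28: 1/1 normal.
Total normal subgroups: 7.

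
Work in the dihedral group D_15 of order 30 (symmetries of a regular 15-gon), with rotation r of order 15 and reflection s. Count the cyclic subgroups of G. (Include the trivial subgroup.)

19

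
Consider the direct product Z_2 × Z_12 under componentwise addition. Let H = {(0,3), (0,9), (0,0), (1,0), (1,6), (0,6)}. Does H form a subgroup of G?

No

Closure fails: (0,3) + (1,0) = (1,3) ∉ H. So H is not a subgroup.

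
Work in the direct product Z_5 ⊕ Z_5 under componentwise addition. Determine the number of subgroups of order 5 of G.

6

|G| = 25 and 5 | 25, so subgroups of order 5 are possible by Lagrange.
The subgroups of order 5 are: {(0,0), (0,1), (0,2), (0,3), (0,4)}; {(0,0), (1,0), (2,0), (3,0), (4,0)}; {(0,0), (1,1), (2,2), (3,3), (4,4)}; {(0,0), (1,2), (2,4), (3,1), (4,3)}; … (6 in all).
So G has 6 subgroups of order 5.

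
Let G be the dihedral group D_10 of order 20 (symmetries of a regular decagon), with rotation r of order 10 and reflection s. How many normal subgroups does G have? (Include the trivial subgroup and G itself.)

7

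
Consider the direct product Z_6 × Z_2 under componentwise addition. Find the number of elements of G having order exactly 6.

6

An element (a,b) has order lcm(ord(a), ord(b)); count pairs with lcm equal to 6.
Enumerating gives 6 such elements.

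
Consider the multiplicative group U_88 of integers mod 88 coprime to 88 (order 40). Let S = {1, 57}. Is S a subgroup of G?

No

57 ∈ S but its inverse 17 ∉ S, so S is not a subgroup.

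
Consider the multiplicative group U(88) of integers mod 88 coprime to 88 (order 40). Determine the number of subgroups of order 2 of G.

|G| = 40 and 2 | 40, so subgroups of order 2 are possible by Lagrange.
The subgroups of order 2 are: {1, 21}; {1, 23}; {1, 43}; {1, 45}; … (7 in all).
So G has 7 subgroups of order 2.

7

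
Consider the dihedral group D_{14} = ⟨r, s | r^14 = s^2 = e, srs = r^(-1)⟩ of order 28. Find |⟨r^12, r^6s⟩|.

|⟨r^12⟩| = 7 and |⟨r^6s⟩| = 2, so |H| is a multiple of lcm(7, 2) = 14 and divides |G| = 28.
Closing under the operation: H = {e, r^2, r^4, r^6, r^8, r^10, r^12, s, r^2s, r^4s, r^6s, r^8s, r^10s, r^12s}, so |H| = 14.

14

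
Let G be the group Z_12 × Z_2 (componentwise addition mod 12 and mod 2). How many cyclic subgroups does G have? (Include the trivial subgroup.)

Each element a generates a cyclic subgroup ⟨a⟩; distinct elements may generate the same one (a cyclic group of order d has φ(d) generators).
Cyclic subgroups by order — order 1: 1; order 2: 3; order 3: 1; order 4: 2; order 6: 3; order 12: 2.
Total: 12.

12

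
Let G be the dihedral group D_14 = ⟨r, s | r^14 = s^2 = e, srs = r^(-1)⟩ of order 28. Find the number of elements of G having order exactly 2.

15

Enumerating element orders in G gives 15 elements of order 2.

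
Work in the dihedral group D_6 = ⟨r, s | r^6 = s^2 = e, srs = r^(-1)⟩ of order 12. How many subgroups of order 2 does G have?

|G| = 12 and 2 | 12, so subgroups of order 2 are possible by Lagrange.
The subgroups of order 2 are: {e, r^2s}; {e, r^3}; {e, r^3s}; {e, r^4s}; … (7 in all).
So G has 7 subgroups of order 2.

7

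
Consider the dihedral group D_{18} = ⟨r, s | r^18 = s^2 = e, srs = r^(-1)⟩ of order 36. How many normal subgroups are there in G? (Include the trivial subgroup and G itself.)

9

G has 45 subgroups. Checking conjugation-invariance by order — order 1: 1/1 normal; order 2: 1/19 normal; order 3: 1/1 normal; order 4: 0/9 normal; order 6: 1/7 normal; order 9: 1/1 normal; order 12: 0/3 normal; order 18: 3/3 normal; order 36: 1/1 normal.
Total normal subgroups: 9.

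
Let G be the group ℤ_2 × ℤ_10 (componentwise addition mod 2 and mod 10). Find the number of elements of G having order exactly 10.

An element (a,b) has order lcm(ord(a), ord(b)); count pairs with lcm equal to 10.
Enumerating gives 12 such elements.

12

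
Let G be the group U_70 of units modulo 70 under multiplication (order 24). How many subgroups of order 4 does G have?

|G| = 24 and 4 | 24, so subgroups of order 4 are possible by Lagrange.
The subgroups of order 4 are: {1, 13, 27, 29}; {1, 29, 41, 69}; {1, 29, 43, 57}.
So G has 3 subgroups of order 4.

3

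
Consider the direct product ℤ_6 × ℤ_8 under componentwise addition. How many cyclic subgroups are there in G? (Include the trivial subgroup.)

Group the elements of G by the cyclic subgroup they generate; each cyclic subgroup of order d accounts for φ(d) elements.
Cyclic subgroups by order — order 1: 1; order 2: 3; order 3: 1; order 4: 2; order 6: 3; order 8: 2; order 12: 2; order 24: 2.
Total: 16.

16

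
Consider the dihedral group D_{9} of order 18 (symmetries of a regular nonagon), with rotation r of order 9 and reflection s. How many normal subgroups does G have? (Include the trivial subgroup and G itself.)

G has 16 subgroups. Checking conjugation-invariance by order — order 1: 1/1 normal; order 2: 0/9 normal; order 3: 1/1 normal; order 6: 0/3 normal; order 9: 1/1 normal; order 18: 1/1 normal.
Total normal subgroups: 4.

4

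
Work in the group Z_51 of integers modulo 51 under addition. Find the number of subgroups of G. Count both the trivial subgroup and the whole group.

4

A cyclic group of order 51 has exactly one subgroup for each divisor of 51.
Divisors of 51: 1, 3, 17, 51.
So Z_51 has 4 subgroups.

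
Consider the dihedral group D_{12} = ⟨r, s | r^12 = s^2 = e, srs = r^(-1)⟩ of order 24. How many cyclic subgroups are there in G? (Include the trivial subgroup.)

18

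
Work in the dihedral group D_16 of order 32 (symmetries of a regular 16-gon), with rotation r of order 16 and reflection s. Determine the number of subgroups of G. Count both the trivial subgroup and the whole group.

|G| = 32, so by Lagrange every subgroup order divides 32. Divisors: 1, 2, 4, 8, 16, 32.
Subgroups by order — order 1: 1; order 2: 17; order 4: 9; order 8: 5; order 16: 3; order 32: 1.
Total: 1 + 17 + 9 + 5 + 3 + 1 = 36.

36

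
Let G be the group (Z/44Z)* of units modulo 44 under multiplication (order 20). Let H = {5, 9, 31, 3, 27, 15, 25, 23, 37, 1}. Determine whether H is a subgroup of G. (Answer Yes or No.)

Yes

|H| = 10 divides |G| = 20, consistent with Lagrange.
H contains the identity, every element's inverse is in H, and H is closed under ·: it is a subgroup.
In fact H = ⟨3⟩.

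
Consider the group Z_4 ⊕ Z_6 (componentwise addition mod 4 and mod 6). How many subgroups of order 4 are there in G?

|G| = 24 and 4 | 24, so subgroups of order 4 are possible by Lagrange.
The subgroups of order 4 are: {(0,0), (0,3), (2,0), (2,3)}; {(0,0), (1,0), (2,0), (3,0)}; {(0,0), (1,3), (2,0), (3,3)}.
So G has 3 subgroups of order 4.

3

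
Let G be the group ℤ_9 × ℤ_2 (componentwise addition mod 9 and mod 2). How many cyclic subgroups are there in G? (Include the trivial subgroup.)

A cyclic subgroup of order d is generated by each of its φ(d) elements of order d, so the cyclic subgroups of order d number (#elements of order d)/φ(d).
Cyclic subgroups by order — order 1: 1; order 2: 1; order 3: 1; order 6: 1; order 9: 1; order 18: 1.
Total: 6.

6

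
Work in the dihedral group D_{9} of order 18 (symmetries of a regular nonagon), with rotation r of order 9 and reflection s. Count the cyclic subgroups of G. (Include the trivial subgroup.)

12

Group the elements of G by the cyclic subgroup they generate; each cyclic subgroup of order d accounts for φ(d) elements.
Cyclic subgroups by order — order 1: 1; order 2: 9; order 3: 1; order 9: 1.
Total: 12.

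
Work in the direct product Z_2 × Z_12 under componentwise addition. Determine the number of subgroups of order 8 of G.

|G| = 24 and 8 | 24, so subgroups of order 8 are possible by Lagrange.
The subgroups of order 8 are: {(0,0), (0,3), (0,6), (0,9), (1,0), (1,3), (1,6), (1,9)}.
So G has 1 subgroup of order 8.

1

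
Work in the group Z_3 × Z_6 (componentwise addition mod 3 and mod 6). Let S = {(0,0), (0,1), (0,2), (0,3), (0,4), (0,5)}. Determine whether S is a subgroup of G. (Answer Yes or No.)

Yes

|S| = 6 divides |G| = 18, consistent with Lagrange.
S contains the identity, every element's inverse is in S, and S is closed under +: it is a subgroup.
In fact S = ⟨(0,1)⟩.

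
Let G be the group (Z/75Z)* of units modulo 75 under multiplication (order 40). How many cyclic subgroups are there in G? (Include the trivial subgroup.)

12

A cyclic subgroup of order d is generated by each of its φ(d) elements of order d, so the cyclic subgroups of order d number (#elements of order d)/φ(d).
Cyclic subgroups by order — order 1: 1; order 2: 3; order 4: 2; order 5: 1; order 10: 3; order 20: 2.
Total: 12.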